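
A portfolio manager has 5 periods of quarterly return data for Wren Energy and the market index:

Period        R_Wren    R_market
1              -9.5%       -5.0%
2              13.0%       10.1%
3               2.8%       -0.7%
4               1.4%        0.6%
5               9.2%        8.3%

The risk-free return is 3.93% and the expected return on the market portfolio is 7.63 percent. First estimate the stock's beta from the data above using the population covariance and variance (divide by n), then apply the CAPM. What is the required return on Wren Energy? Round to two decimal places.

Mean R_i = (-9.5 + 13.0 + 2.8 + 1.4 + 9.2) / 5 = 3.3800%
Mean R_m = (-5.0 + 10.1 − 0.7 + 0.6 + 8.3) / 5 = 2.6600%
Σ(R_i − R̄_i)(R_m − R̄_m) = 209.0860  ⇒  Cov = 209.0860 / 5 = 41.8172
Σ(R_m − R̄_m)² = 161.3720  ⇒  Var(R_m) = 161.3720 / 5 = 32.2744
β = Cov / Var(R_m) = 41.8172 / 32.2744 = 1.2957
MRP = 7.63% − 3.93% = 3.70%
E(R) = R_f + β × MRP = 3.93% + 1.2957 × 3.70% = 8.72%

8.72%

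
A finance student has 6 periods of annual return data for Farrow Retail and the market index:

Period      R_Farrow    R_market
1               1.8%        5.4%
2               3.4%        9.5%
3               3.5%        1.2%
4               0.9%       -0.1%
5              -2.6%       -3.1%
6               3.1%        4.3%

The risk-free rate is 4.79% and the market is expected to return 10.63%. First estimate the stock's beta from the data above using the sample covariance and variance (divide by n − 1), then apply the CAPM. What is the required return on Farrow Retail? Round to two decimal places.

Mean R_i = (1.8 + 3.4 + 3.5 + 0.9 − 2.6 + 3.1) / 6 = 1.6833%
Mean R_m = (5.4 + 9.5 + 1.2 − 0.1 − 3.1 + 4.3) / 6 = 2.8667%
Σ(R_i − R̄_i)(R_m − R̄_m) = 38.5667  ⇒  Cov = 38.5667 / 5 = 7.7133
Σ(R_m − R̄_m)² = 99.6533  ⇒  Var(R_m) = 99.6533 / 5 = 19.9307
β = Cov / Var(R_m) = 7.7133 / 19.9307 = 0.3870
MRP = 10.63% − 4.79% = 5.84%
E(R) = R_f + β × MRP = 4.79% + 0.3870 × 5.84% = 7.05%

7.05%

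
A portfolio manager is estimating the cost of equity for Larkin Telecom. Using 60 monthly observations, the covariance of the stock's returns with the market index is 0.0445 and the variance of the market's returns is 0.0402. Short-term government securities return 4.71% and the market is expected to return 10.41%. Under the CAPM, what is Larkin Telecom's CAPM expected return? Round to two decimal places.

β = Cov(R_i, R_m) / Var(R_m) = 0.0445 / 0.0402 = 1.1070
MRP = 10.41% − 4.71% = 5.70%
E(R) = R_f + β × MRP = 4.71% + 1.1070 × 5.70% = 11.02%

11.02%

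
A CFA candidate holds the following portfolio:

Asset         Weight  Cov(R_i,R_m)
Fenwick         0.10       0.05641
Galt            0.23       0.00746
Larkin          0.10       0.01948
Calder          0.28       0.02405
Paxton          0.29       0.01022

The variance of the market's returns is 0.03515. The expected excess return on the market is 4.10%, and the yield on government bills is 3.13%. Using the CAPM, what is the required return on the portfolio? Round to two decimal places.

5.35%

β_Fenwick = 0.05641 / 0.03515 = 1.6048
β_Galt = 0.00746 / 0.03515 = 0.2122
β_Larkin = 0.01948 / 0.03515 = 0.5542
β_Calder = 0.02405 / 0.03515 = 0.6842
β_Paxton = 0.01022 / 0.03515 = 0.2908
β_P = Σ w_i β_i = 0.10×1.6048 + 0.23×0.2122 + 0.10×0.5542 + 0.28×0.6842 + 0.29×0.2908 = 0.5406
E(R_P) = R_f + β_P × MRP = 3.13% + 0.5406 × 4.10% = 5.35%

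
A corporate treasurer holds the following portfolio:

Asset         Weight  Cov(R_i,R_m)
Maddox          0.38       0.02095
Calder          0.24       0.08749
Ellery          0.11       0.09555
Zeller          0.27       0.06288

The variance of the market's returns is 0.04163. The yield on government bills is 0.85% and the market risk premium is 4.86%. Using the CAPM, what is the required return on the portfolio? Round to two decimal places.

7.44%

β_Maddox = 0.02095 / 0.04163 = 0.5032
β_Calder = 0.08749 / 0.04163 = 2.1016
β_Ellery = 0.09555 / 0.04163 = 2.2952
β_Zeller = 0.06288 / 0.04163 = 1.5104
β_P = Σ w_i β_i = 0.38×0.5032 + 0.24×2.1016 + 0.11×2.2952 + 0.27×1.5104 = 1.3559
E(R_P) = R_f + β_P × MRP = 0.85% + 1.3559 × 4.86% = 7.44%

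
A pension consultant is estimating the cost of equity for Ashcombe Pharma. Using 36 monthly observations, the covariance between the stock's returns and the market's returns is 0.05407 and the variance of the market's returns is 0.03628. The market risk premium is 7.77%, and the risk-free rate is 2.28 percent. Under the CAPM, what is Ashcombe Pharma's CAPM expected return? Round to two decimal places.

13.86%

β = Cov(R_i, R_m) / Var(R_m) = 0.05407 / 0.03628 = 1.4904
E(R) = R_f + β × MRP = 2.28% + 1.4904 × 7.77% = 13.86%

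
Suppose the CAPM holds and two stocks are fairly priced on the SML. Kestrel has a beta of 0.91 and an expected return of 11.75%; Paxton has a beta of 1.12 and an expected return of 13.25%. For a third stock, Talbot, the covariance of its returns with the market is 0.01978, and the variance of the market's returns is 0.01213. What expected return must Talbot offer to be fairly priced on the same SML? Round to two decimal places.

MRP = (13.25% − 11.75%) / (1.12 − 0.91) = 7.1429%
R_f = 11.75% − 0.91 × 7.1429% = 5.2500%
β_Talbot = Cov / Var(R_m) = 0.01978 / 0.01213 = 1.6307
E(R_Talbot) = R_f + β × MRP = 5.2500% + 1.6307 × 7.1429% = 16.90%

16.90%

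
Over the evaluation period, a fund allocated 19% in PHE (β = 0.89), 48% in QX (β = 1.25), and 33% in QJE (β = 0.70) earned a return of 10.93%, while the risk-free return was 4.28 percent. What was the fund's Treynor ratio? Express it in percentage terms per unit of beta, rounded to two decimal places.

6.65%

β_P = 0.19×0.89 + 0.48×1.25 + 0.33×0.70 = 1.0001
Treynor = (R_P − R_f) / β_P = (10.93% − 4.28%) / 1.0001 = 6.65% / 1.0001 = 6.65%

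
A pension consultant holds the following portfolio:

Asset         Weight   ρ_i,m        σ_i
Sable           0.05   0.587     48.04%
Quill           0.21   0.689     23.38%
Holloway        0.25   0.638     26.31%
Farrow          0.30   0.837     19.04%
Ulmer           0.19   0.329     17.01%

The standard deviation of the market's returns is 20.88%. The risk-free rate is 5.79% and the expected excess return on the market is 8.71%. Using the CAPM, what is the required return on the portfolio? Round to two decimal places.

11.98%

β_Sable = 0.587 × 48.04% / 20.88% = 1.3505
β_Quill = 0.689 × 23.38% / 20.88% = 0.7715
β_Holloway = 0.638 × 26.31% / 20.88% = 0.8039
β_Farrow = 0.837 × 19.04% / 20.88% = 0.7632
β_Ulmer = 0.329 × 17.01% / 20.88% = 0.2680
β_P = Σ w_i β_i = 0.05×1.3505 + 0.21×0.7715 + 0.25×0.8039 + 0.30×0.7632 + 0.19×0.2680 = 0.7104
E(R_P) = R_f + β_P × MRP = 5.79% + 0.7104 × 8.71% = 11.98%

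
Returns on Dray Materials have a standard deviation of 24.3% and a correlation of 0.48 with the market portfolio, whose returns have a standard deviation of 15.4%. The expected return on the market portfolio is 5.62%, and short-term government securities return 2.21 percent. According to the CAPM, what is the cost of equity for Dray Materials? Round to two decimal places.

β = ρ × σ_i / σ_m = 0.48 × 24.3% / 15.4% = 0.7574
MRP = 5.62% − 2.21% = 3.41%
E(R) = 2.21% + 0.7574 × 3.41% = 4.79%

4.79%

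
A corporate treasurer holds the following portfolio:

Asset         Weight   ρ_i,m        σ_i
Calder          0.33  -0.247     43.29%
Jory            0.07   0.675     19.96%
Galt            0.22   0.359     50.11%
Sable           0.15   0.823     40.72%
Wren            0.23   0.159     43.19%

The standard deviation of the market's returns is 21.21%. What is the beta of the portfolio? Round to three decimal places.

0.376

β_Calder = -0.247 × 43.29% / 21.21% = -0.5041
β_Jory = 0.675 × 19.96% / 21.21% = 0.6352
β_Galt = 0.359 × 50.11% / 21.21% = 0.8482
β_Sable = 0.823 × 40.72% / 21.21% = 1.5800
β_Wren = 0.159 × 43.19% / 21.21% = 0.3238
β_P = Σ w_i β_i = 0.33×-0.5041 + 0.07×0.6352 + 0.22×0.8482 + 0.15×1.5800 + 0.23×0.3238 = 0.3762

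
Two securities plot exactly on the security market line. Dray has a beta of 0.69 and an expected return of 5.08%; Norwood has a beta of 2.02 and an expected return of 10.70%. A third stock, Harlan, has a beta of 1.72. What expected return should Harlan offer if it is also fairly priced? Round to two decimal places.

MRP (SML slope) = (10.70% − 5.08%) / (2.02 − 0.69) = 5.62% / 1.33 = 4.2256%
R_f (intercept) = 5.08% − 0.69 × 4.2256% = 2.1643%
E(R_Harlan) = R_f + β × MRP = 2.1643% + 1.72 × 4.2256% = 9.43%

9.43%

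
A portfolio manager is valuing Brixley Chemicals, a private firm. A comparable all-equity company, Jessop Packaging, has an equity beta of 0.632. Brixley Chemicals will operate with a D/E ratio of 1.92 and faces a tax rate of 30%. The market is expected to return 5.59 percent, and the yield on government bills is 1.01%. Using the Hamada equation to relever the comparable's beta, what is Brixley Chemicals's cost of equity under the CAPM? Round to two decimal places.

β_L = β_U × [1 + (1 − t)(D/E)] = 0.632 × [1 + (1 − 0.30) × 1.92]
    = 0.632 × [1 + 0.70 × 1.92] = 0.632 × 2.3440 = 1.4814
MRP = 5.59% − 1.01% = 4.58%
E(R) = R_f + β_L × MRP = 1.01% + 1.4814 × 4.58% = 7.79%

7.79%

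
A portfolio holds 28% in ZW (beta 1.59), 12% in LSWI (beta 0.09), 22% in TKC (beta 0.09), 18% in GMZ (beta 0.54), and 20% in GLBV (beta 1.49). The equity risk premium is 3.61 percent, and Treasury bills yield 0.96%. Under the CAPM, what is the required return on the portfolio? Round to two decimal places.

4.10%

β_P = Σ w_i β_i = 0.28×1.59 + 0.12×0.09 + 0.22×0.09 + 0.18×0.54 + 0.20×1.49 = 0.8710
E(R_P) = R_f + β_P × MRP = 0.96% + 0.8710 × 3.61% = 4.10%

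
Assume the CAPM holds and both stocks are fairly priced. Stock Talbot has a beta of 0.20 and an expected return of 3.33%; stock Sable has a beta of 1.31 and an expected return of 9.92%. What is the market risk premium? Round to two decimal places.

5.94%

Both satisfy E(R) = R_f + β·MRP, so the slope of the SML is
MRP = (9.92% − 3.33%) / (1.31 − 0.20) = 6.59% / 1.11 = 5.9369%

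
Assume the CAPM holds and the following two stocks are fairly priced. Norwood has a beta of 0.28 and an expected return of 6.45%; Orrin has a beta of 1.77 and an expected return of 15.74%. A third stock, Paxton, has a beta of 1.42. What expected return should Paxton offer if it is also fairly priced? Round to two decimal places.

13.56%

MRP (SML slope) = (15.74% − 6.45%) / (1.77 − 0.28) = 9.29% / 1.49 = 6.2349%
R_f (intercept) = 6.45% − 0.28 × 6.2349% = 4.7042%
E(R_Paxton) = R_f + β × MRP = 4.7042% + 1.42 × 6.2349% = 13.56%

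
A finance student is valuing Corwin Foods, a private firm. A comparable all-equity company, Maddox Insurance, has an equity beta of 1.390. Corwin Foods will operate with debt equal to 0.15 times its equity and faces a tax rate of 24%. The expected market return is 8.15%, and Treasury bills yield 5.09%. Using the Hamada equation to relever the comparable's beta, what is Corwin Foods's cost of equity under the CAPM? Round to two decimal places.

9.83%

β_L = β_U × [1 + (1 − t)(D/E)] = 1.390 × [1 + (1 − 0.24) × 0.15]
    = 1.390 × [1 + 0.76 × 0.15] = 1.390 × 1.1140 = 1.5485
MRP = 8.15% − 5.09% = 3.06%
E(R) = R_f + β_L × MRP = 5.09% + 1.5485 × 3.06% = 9.83%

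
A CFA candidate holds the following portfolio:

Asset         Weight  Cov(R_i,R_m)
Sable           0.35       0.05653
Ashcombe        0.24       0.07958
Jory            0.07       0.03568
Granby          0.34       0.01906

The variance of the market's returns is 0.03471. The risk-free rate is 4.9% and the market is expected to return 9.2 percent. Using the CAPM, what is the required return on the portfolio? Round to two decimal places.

10.83%

β_Sable = 0.05653 / 0.03471 = 1.6286
β_Ashcombe = 0.07958 / 0.03471 = 2.2927
β_Jory = 0.03568 / 0.03471 = 1.0279
β_Granby = 0.01906 / 0.03471 = 0.5491
β_P = Σ w_i β_i = 0.35×1.6286 + 0.24×2.2927 + 0.07×1.0279 + 0.34×0.5491 = 1.3789
MRP = 9.2% − 4.9% = 4.30%
E(R_P) = R_f + β_P × MRP = 4.9% + 1.3789 × 4.3% = 10.83%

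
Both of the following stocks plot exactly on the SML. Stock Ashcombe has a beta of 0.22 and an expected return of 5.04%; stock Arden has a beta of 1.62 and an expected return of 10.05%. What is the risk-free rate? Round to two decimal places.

Both satisfy E(R) = R_f + β·MRP, so the slope of the SML is
MRP = (10.05% − 5.04%) / (1.62 − 0.22) = 5.01% / 1.40 = 3.5786%
R_f = E(R_Ashcombe) − β_Ashcombe·MRP = 5.04% − 0.22 × 3.5786% = 4.2527%

4.25%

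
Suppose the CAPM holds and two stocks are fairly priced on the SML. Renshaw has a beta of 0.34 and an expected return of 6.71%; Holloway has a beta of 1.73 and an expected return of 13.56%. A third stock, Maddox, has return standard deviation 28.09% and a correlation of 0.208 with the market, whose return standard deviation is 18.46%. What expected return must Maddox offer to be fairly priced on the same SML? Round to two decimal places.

MRP = (13.56% − 6.71%) / (1.73 − 0.34) = 4.9281%
R_f = 6.71% − 0.34 × 4.9281% = 5.0344%
β_Maddox = ρ·σ_i/σ_m = 0.208 × 28.09 / 18.46 = 0.3165
E(R_Maddox) = R_f + β × MRP = 5.0344% + 0.3165 × 4.9281% = 6.59%

6.59%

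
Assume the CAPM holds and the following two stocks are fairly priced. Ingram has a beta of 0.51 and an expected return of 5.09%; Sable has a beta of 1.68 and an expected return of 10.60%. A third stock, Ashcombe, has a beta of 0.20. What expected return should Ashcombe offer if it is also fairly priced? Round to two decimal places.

MRP (SML slope) = (10.60% − 5.09%) / (1.68 − 0.51) = 5.51% / 1.17 = 4.7094%
R_f (intercept) = 5.09% − 0.51 × 4.7094% = 2.6882%
E(R_Ashcombe) = R_f + β × MRP = 2.6882% + 0.20 × 4.7094% = 3.63%

3.63%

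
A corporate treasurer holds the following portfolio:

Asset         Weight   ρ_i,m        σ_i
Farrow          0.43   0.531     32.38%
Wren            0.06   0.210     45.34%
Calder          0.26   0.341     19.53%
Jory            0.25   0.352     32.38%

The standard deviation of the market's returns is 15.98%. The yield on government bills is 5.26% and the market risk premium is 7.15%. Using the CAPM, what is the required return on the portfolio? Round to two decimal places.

β_Farrow = 0.531 × 32.38% / 15.98% = 1.0760
β_Wren = 0.210 × 45.34% / 15.98% = 0.5958
β_Calder = 0.341 × 19.53% / 15.98% = 0.4168
β_Jory = 0.352 × 32.38% / 15.98% = 0.7133
β_P = Σ w_i β_i = 0.43×1.0760 + 0.06×0.5958 + 0.26×0.4168 + 0.25×0.7133 = 0.7851
E(R_P) = R_f + β_P × MRP = 5.26% + 0.7851 × 7.15% = 10.87%

10.87%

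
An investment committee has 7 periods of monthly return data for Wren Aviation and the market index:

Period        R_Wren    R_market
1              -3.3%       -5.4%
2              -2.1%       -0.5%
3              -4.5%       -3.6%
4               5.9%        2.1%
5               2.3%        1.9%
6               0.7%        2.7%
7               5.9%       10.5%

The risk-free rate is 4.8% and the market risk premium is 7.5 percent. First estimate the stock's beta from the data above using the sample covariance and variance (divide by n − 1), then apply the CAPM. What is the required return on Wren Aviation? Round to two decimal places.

9.99%

Mean R_i = (-3.3 − 2.1 − 4.5 + 5.9 + 2.3 + 0.7 + 5.9) / 7 = 0.7000%
Mean R_m = (-5.4 − 0.5 − 3.6 + 2.1 + 1.9 + 2.7 + 10.5) / 7 = 1.1000%
Σ(R_i − R̄_i)(R_m − R̄_m) = 110.2800  ⇒  Cov = 110.2800 / 6 = 18.3800
Σ(R_m − R̄_m)² = 159.4600  ⇒  Var(R_m) = 159.4600 / 6 = 26.5767
β = Cov / Var(R_m) = 18.3800 / 26.5767 = 0.6916
E(R) = R_f + β × MRP = 4.8% + 0.6916 × 7.5% = 9.99%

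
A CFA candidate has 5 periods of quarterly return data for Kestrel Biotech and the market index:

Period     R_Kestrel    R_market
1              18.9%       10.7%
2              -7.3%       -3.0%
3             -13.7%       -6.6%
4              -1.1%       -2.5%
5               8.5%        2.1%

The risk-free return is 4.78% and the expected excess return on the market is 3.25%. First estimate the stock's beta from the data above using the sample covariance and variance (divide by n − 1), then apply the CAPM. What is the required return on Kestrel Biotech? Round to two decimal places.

Mean R_i = (18.9 − 7.3 − 13.7 − 1.1 + 8.5) / 5 = 1.0600%
Mean R_m = (10.7 − 3.0 − 6.6 − 2.5 + 2.1) / 5 = 0.1400%
Σ(R_i − R̄_i)(R_m − R̄_m) = 334.4080  ⇒  Cov = 334.4080 / 4 = 83.6020
Σ(R_m − R̄_m)² = 177.6120  ⇒  Var(R_m) = 177.6120 / 4 = 44.4030
β = Cov / Var(R_m) = 83.6020 / 44.4030 = 1.8828
E(R) = R_f + β × MRP = 4.78% + 1.8828 × 3.25% = 10.90%

10.90%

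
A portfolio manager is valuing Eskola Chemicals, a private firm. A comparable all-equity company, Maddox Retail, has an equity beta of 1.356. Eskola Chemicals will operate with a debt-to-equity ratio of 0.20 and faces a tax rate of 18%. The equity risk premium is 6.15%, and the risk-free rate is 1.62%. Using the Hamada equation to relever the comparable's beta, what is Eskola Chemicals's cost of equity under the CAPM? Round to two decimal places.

β_L = β_U × [1 + (1 − t)(D/E)] = 1.356 × [1 + (1 − 0.18) × 0.20]
    = 1.356 × [1 + 0.82 × 0.20] = 1.356 × 1.1640 = 1.5784
E(R) = R_f + β_L × MRP = 1.62% + 1.5784 × 6.15% = 11.33%

11.33%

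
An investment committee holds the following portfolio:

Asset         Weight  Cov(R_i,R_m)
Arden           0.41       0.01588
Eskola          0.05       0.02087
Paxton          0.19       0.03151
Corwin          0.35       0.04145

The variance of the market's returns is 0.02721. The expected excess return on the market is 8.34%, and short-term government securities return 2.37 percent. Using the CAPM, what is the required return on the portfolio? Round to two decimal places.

10.97%

β_Arden = 0.01588 / 0.02721 = 0.5836
β_Eskola = 0.02087 / 0.02721 = 0.7670
β_Paxton = 0.03151 / 0.02721 = 1.1580
β_Corwin = 0.04145 / 0.02721 = 1.5233
β_P = Σ w_i β_i = 0.41×0.5836 + 0.05×0.7670 + 0.19×1.1580 + 0.35×1.5233 = 1.0308
E(R_P) = R_f + β_P × MRP = 2.37% + 1.0308 × 8.34% = 10.97%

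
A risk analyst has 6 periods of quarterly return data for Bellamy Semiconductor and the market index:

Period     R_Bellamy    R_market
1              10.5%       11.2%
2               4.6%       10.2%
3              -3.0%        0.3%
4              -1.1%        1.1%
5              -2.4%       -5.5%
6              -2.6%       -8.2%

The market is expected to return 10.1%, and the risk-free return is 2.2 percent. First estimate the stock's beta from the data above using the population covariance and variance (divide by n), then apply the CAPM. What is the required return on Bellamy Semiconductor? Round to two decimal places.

6.92%

Mean R_i = (10.5 + 4.6 − 3.0 − 1.1 − 2.4 − 2.6) / 6 = 1.0000%
Mean R_m = (11.2 + 10.2 + 0.3 + 1.1 − 5.5 − 8.2) / 6 = 1.5167%
Σ(R_i − R̄_i)(R_m − R̄_m) = 187.8300  ⇒  Cov = 187.8300 / 6 = 31.3050
Σ(R_m − R̄_m)² = 314.4683  ⇒  Var(R_m) = 314.4683 / 6 = 52.4114
β = Cov / Var(R_m) = 31.3050 / 52.4114 = 0.5973
MRP = 10.1% − 2.2% = 7.90%
E(R) = R_f + β × MRP = 2.2% + 0.5973 × 7.9% = 6.92%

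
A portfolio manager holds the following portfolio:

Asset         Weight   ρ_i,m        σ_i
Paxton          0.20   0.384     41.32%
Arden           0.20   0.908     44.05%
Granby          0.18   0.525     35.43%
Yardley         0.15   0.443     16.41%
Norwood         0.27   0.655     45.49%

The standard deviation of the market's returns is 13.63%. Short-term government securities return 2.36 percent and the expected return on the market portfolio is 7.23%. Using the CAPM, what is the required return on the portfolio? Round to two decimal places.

10.81%

β_Paxton = 0.384 × 41.32% / 13.63% = 1.1641
β_Arden = 0.908 × 44.05% / 13.63% = 2.9345
β_Granby = 0.525 × 35.43% / 13.63% = 1.3647
β_Yardley = 0.443 × 16.41% / 13.63% = 0.5334
β_Norwood = 0.655 × 45.49% / 13.63% = 2.1861
β_P = Σ w_i β_i = 0.20×1.1641 + 0.20×2.9345 + 0.18×1.3647 + 0.15×0.5334 + 0.27×2.1861 = 1.7356
MRP = 7.23% − 2.36% = 4.87%
E(R_P) = R_f + β_P × MRP = 2.36% + 1.7356 × 4.87% = 10.81%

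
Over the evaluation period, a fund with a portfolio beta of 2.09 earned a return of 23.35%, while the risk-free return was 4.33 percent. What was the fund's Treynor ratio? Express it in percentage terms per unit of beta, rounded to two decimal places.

9.10%

Treynor = (R_P − R_f) / β_P = (23.35% − 4.33%) / 2.0900 = 19.02% / 2.0900 = 9.10%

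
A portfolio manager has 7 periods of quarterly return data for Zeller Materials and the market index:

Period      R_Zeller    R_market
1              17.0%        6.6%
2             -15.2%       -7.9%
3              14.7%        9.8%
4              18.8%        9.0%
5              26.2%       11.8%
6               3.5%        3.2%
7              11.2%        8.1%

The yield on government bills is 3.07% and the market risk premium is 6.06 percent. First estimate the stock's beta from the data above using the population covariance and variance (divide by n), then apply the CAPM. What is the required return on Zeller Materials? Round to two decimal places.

Mean R_i = (17.0 − 15.2 + 14.7 + 18.8 + 26.2 + 3.5 + 11.2) / 7 = 10.8857%
Mean R_m = (6.6 − 7.9 + 9.8 + 9.0 + 11.8 + 3.2 + 8.1) / 7 = 5.8000%
Σ(R_i − R̄_i)(R_m − R̄_m) = 514.6600  ⇒  Cov = 514.6600 / 7 = 73.5229
Σ(R_m − R̄_m)² = 262.6200  ⇒  Var(R_m) = 262.6200 / 7 = 37.5171
β = Cov / Var(R_m) = 73.5229 / 37.5171 = 1.9597
E(R) = R_f + β × MRP = 3.07% + 1.9597 × 6.06% = 14.95%

14.95%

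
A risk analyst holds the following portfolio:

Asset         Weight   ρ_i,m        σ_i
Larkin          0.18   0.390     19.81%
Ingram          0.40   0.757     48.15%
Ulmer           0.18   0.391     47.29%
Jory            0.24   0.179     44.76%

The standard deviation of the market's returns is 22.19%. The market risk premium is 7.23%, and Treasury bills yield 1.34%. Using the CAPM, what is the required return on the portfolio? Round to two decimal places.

8.25%

β_Larkin = 0.390 × 19.81% / 22.19% = 0.3482
β_Ingram = 0.757 × 48.15% / 22.19% = 1.6426
β_Ulmer = 0.391 × 47.29% / 22.19% = 0.8333
β_Jory = 0.179 × 44.76% / 22.19% = 0.3611
β_P = Σ w_i β_i = 0.18×0.3482 + 0.40×1.6426 + 0.18×0.8333 + 0.24×0.3611 = 0.9564
E(R_P) = R_f + β_P × MRP = 1.34% + 0.9564 × 7.23% = 8.25%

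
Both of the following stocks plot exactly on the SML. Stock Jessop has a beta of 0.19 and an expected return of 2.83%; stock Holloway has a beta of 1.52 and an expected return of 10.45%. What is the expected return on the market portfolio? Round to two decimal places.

7.47%

Both satisfy E(R) = R_f + β·MRP, so the slope of the SML is
MRP = (10.45% − 2.83%) / (1.52 − 0.19) = 7.62% / 1.33 = 5.7293%
R_f = E(R_Jessop) − β_Jessop·MRP = 2.83% − 0.19 × 5.7293% = 1.7414%
E(R_m) = R_f + MRP = 1.7414% + 5.7293% = 7.47%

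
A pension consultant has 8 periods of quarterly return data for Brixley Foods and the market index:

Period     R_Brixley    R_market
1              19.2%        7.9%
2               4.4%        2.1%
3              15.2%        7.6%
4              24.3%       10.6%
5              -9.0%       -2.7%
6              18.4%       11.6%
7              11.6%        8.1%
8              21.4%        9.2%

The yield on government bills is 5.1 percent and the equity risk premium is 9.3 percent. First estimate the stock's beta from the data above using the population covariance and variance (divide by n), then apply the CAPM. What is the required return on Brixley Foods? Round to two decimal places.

25.28%

Mean R_i = (19.2 + 4.4 + 15.2 + 24.3 − 9.0 + 18.4 + 11.6 + 21.4) / 8 = 13.1875%
Mean R_m = (7.9 + 2.1 + 7.6 + 10.6 − 2.7 + 11.6 + 8.1 + 9.2) / 8 = 6.8000%
Σ(R_i − R̄_i)(R_m − R̄_m) = 345.2000  ⇒  Cov = 345.2000 / 8 = 43.1500
Σ(R_m − R̄_m)² = 159.1200  ⇒  Var(R_m) = 159.1200 / 8 = 19.8900
β = Cov / Var(R_m) = 43.1500 / 19.8900 = 2.1694
E(R) = R_f + β × MRP = 5.1% + 2.1694 × 9.3% = 25.28%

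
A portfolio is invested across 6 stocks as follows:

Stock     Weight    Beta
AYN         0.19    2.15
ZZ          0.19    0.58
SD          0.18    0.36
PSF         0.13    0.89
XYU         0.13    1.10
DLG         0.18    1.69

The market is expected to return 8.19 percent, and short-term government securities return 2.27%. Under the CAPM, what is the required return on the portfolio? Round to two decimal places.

β_P = Σ w_i β_i = 0.19×2.15 + 0.19×0.58 + 0.18×0.36 + 0.13×0.89 + 0.13×1.10 + 0.18×1.69 = 1.1464
MRP = 8.19% − 2.27% = 5.92%
E(R_P) = R_f + β_P × MRP = 2.27% + 1.1464 × 5.92% = 9.06%

9.06%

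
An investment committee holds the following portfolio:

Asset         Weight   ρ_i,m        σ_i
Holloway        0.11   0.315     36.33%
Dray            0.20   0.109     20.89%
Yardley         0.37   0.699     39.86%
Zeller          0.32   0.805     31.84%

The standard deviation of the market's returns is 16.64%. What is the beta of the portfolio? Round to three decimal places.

1.215

β_Holloway = 0.315 × 36.33% / 16.64% = 0.6877
β_Dray = 0.109 × 20.89% / 16.64% = 0.1368
β_Yardley = 0.699 × 39.86% / 16.64% = 1.6744
β_Zeller = 0.805 × 31.84% / 16.64% = 1.5403
β_P = Σ w_i β_i = 0.11×0.6877 + 0.20×0.1368 + 0.37×1.6744 + 0.32×1.5403 = 1.2154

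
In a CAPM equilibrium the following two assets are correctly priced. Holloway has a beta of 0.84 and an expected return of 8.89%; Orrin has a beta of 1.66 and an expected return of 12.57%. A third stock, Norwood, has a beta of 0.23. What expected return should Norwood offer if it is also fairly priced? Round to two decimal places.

MRP (SML slope) = (12.57% − 8.89%) / (1.66 − 0.84) = 3.68% / 0.82 = 4.4878%
R_f (intercept) = 8.89% − 0.84 × 4.4878% = 5.1202%
E(R_Norwood) = R_f + β × MRP = 5.1202% + 0.23 × 4.4878% = 6.15%

6.15%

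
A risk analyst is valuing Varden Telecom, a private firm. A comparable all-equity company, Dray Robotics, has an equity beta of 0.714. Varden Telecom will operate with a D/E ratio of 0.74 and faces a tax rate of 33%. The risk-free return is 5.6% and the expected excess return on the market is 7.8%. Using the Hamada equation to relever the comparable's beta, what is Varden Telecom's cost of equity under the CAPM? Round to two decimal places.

13.93%

β_L = β_U × [1 + (1 − t)(D/E)] = 0.714 × [1 + (1 − 0.33) × 0.74]
    = 0.714 × [1 + 0.67 × 0.74] = 0.714 × 1.4958 = 1.0680
E(R) = R_f + β_L × MRP = 5.6% + 1.0680 × 7.8% = 13.93%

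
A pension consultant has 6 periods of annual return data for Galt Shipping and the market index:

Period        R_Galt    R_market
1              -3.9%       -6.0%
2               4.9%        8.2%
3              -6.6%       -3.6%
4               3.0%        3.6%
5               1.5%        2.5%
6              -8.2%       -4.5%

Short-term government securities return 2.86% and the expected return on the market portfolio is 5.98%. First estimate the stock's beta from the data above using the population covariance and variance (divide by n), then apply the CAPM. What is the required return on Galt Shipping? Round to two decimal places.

5.65%

Mean R_i = (-3.9 + 4.9 − 6.6 + 3.0 + 1.5 − 8.2) / 6 = -1.5500%
Mean R_m = (-6.0 + 8.2 − 3.6 + 3.6 + 2.5 − 4.5) / 6 = 0.0333%
Σ(R_i − R̄_i)(R_m − R̄_m) = 139.1000  ⇒  Cov = 139.1000 / 6 = 23.1833
Σ(R_m − R̄_m)² = 155.6533  ⇒  Var(R_m) = 155.6533 / 6 = 25.9422
β = Cov / Var(R_m) = 23.1833 / 25.9422 = 0.8937
MRP = 5.98% − 2.86% = 3.12%
E(R) = R_f + β × MRP = 2.86% + 0.8937 × 3.12% = 5.65%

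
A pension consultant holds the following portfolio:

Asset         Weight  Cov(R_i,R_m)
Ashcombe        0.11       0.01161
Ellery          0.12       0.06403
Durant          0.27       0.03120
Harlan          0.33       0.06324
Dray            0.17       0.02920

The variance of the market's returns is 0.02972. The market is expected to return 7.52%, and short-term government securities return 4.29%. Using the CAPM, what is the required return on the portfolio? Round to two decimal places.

8.99%

β_Ashcombe = 0.01161 / 0.02972 = 0.3906
β_Ellery = 0.06403 / 0.02972 = 2.1544
β_Durant = 0.03120 / 0.02972 = 1.0498
β_Harlan = 0.06324 / 0.02972 = 2.1279
β_Dray = 0.02920 / 0.02972 = 0.9825
β_P = Σ w_i β_i = 0.11×0.3906 + 0.12×2.1544 + 0.27×1.0498 + 0.33×2.1279 + 0.17×0.9825 = 1.4542
MRP = 7.52% − 4.29% = 3.23%
E(R_P) = R_f + β_P × MRP = 4.29% + 1.4542 × 3.23% = 8.99%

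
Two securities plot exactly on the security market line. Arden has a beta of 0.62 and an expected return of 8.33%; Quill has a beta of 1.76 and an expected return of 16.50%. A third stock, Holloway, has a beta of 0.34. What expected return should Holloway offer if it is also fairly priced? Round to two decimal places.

MRP (SML slope) = (16.50% − 8.33%) / (1.76 − 0.62) = 8.17% / 1.14 = 7.1667%
R_f (intercept) = 8.33% − 0.62 × 7.1667% = 3.8866%
E(R_Holloway) = R_f + β × MRP = 3.8866% + 0.34 × 7.1667% = 6.32%

6.32%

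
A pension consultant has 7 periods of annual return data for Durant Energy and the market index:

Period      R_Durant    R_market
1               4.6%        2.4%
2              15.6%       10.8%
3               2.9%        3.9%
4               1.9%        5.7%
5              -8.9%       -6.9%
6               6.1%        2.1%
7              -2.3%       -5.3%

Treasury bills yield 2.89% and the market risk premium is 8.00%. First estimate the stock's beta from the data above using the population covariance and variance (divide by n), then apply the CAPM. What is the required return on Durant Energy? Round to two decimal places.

11.76%

Mean R_i = (4.6 + 15.6 + 2.9 + 1.9 − 8.9 + 6.1 − 2.3) / 7 = 2.8429%
Mean R_m = (2.4 + 10.8 + 3.9 + 5.7 − 6.9 + 2.1 − 5.3) / 7 = 1.8143%
Σ(R_i − R̄_i)(R_m − R̄_m) = 251.9657  ⇒  Cov = 251.9657 / 7 = 35.9951
Σ(R_m − R̄_m)² = 227.1686  ⇒  Var(R_m) = 227.1686 / 7 = 32.4527
β = Cov / Var(R_m) = 35.9951 / 32.4527 = 1.1092
E(R) = R_f + β × MRP = 2.89% + 1.1092 × 8.00% = 11.76%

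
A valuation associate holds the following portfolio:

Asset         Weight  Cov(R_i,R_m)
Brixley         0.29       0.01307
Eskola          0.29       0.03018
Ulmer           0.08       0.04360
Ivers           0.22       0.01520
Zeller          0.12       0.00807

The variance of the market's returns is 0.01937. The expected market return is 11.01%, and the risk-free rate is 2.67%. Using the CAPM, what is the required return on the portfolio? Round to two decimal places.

β_Brixley = 0.01307 / 0.01937 = 0.6748
β_Eskola = 0.03018 / 0.01937 = 1.5581
β_Ulmer = 0.04360 / 0.01937 = 2.2509
β_Ivers = 0.01520 / 0.01937 = 0.7847
β_Zeller = 0.00807 / 0.01937 = 0.4166
β_P = Σ w_i β_i = 0.29×0.6748 + 0.29×1.5581 + 0.08×2.2509 + 0.22×0.7847 + 0.12×0.4166 = 1.0502
MRP = 11.01% − 2.67% = 8.34%
E(R_P) = R_f + β_P × MRP = 2.67% + 1.0502 × 8.34% = 11.43%

11.43%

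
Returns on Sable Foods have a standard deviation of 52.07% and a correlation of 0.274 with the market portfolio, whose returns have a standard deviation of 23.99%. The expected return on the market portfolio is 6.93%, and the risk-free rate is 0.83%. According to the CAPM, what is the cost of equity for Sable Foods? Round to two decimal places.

β = ρ × σ_i / σ_m = 0.274 × 52.07% / 23.99% = 0.5947
MRP = 6.93% − 0.83% = 6.10%
E(R) = 0.83% + 0.5947 × 6.10% = 4.46%

4.46%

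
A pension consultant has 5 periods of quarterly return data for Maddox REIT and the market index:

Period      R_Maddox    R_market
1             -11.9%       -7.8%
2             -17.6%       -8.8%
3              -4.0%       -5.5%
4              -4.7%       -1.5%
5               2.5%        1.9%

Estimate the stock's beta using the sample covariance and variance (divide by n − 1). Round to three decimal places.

1.578

Mean R_i = (-11.9 − 17.6 − 4.0 − 4.7 + 2.5) / 5 = -7.1400%
Mean R_m = (-7.8 − 8.8 − 5.5 − 1.5 + 1.9) / 5 = -4.3400%
Σ(R_i − R̄_i)(R_m − R̄_m) = 126.5620  ⇒  Cov = 126.5620 / 4 = 31.6405
Σ(R_m − R̄_m)² = 80.2120  ⇒  Var(R_m) = 80.2120 / 4 = 20.0530
β = Cov / Var(R_m) = 31.6405 / 20.0530 = 1.5778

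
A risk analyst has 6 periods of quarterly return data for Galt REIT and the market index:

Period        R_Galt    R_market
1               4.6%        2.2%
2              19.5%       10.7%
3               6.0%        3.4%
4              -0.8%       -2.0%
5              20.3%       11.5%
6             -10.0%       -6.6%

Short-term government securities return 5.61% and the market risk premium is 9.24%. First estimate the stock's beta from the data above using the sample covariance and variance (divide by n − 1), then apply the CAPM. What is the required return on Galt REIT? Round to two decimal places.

20.94%

Mean R_i = (4.6 + 19.5 + 6.0 − 0.8 + 20.3 − 10.0) / 6 = 6.6000%
Mean R_m = (2.2 + 10.7 + 3.4 − 2.0 + 11.5 − 6.6) / 6 = 3.2000%
Σ(R_i − R̄_i)(R_m − R̄_m) = 413.5000  ⇒  Cov = 413.5000 / 5 = 82.7000
Σ(R_m − R̄_m)² = 249.2600  ⇒  Var(R_m) = 249.2600 / 5 = 49.8520
β = Cov / Var(R_m) = 82.7000 / 49.8520 = 1.6589
E(R) = R_f + β × MRP = 5.61% + 1.6589 × 9.24% = 20.94%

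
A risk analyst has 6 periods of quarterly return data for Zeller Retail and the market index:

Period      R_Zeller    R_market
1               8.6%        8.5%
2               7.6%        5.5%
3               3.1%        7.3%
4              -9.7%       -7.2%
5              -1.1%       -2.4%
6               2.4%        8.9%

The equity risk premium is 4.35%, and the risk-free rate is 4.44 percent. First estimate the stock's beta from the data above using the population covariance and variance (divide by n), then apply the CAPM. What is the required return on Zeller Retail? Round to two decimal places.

Mean R_i = (8.6 + 7.6 + 3.1 − 9.7 − 1.1 + 2.4) / 6 = 1.8167%
Mean R_m = (8.5 + 5.5 + 7.3 − 7.2 − 2.4 + 8.9) / 6 = 3.4333%
Σ(R_i − R̄_i)(R_m − R̄_m) = 193.9467  ⇒  Cov = 193.9467 / 6 = 32.3245
Σ(R_m − R̄_m)² = 221.8733  ⇒  Var(R_m) = 221.8733 / 6 = 36.9789
β = Cov / Var(R_m) = 32.3245 / 36.9789 = 0.8741
E(R) = R_f + β × MRP = 4.44% + 0.8741 × 4.35% = 8.24%

8.24%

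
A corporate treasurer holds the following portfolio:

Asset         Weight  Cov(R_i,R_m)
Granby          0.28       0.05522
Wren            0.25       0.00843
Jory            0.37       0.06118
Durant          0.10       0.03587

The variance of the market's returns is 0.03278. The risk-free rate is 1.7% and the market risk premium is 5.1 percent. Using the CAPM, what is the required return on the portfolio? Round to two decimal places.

β_Granby = 0.05522 / 0.03278 = 1.6846
β_Wren = 0.00843 / 0.03278 = 0.2572
β_Jory = 0.06118 / 0.03278 = 1.8664
β_Durant = 0.03587 / 0.03278 = 1.0943
β_P = Σ w_i β_i = 0.28×1.6846 + 0.25×0.2572 + 0.37×1.8664 + 0.10×1.0943 = 1.3360
E(R_P) = R_f + β_P × MRP = 1.7% + 1.3360 × 5.1% = 8.51%

8.51%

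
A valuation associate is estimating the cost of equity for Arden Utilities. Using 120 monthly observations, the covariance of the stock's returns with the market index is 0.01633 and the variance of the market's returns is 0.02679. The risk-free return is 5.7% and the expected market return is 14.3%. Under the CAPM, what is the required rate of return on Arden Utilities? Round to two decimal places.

10.94%

β = Cov(R_i, R_m) / Var(R_m) = 0.01633 / 0.02679 = 0.6096
MRP = 14.3% − 5.7% = 8.60%
E(R) = R_f + β × MRP = 5.7% + 0.6096 × 8.6% = 10.94%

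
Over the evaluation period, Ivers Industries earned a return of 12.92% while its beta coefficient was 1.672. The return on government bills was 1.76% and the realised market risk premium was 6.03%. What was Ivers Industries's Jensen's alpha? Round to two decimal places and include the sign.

+1.08%

CAPM benchmark = R_f + β(R_m − R_f) = 1.76% + 1.672 × 6.03% = 11.84216%
α = actual − benchmark = 12.92% − 11.84216% = +1.08%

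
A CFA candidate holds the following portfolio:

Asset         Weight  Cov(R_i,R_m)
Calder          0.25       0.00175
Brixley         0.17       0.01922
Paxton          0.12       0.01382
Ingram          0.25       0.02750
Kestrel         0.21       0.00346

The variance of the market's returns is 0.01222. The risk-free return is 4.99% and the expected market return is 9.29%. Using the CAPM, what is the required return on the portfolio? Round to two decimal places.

9.55%

β_Calder = 0.00175 / 0.01222 = 0.1432
β_Brixley = 0.01922 / 0.01222 = 1.5728
β_Paxton = 0.01382 / 0.01222 = 1.1309
β_Ingram = 0.02750 / 0.01222 = 2.2504
β_Kestrel = 0.00346 / 0.01222 = 0.2831
β_P = Σ w_i β_i = 0.25×0.1432 + 0.17×1.5728 + 0.12×1.1309 + 0.25×2.2504 + 0.21×0.2831 = 1.0609
MRP = 9.29% − 4.99% = 4.30%
E(R_P) = R_f + β_P × MRP = 4.99% + 1.0609 × 4.30% = 9.55%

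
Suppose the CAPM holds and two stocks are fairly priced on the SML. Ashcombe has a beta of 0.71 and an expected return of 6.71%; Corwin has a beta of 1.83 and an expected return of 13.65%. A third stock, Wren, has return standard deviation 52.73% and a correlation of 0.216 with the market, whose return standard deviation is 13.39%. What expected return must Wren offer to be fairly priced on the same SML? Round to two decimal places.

MRP = (13.65% − 6.71%) / (1.83 − 0.71) = 6.1964%
R_f = 6.71% − 0.71 × 6.1964% = 2.3106%
β_Wren = ρ·σ_i/σ_m = 0.216 × 52.73 / 13.39 = 0.8506
E(R_Wren) = R_f + β × MRP = 2.3106% + 0.8506 × 6.1964% = 7.58%

7.58%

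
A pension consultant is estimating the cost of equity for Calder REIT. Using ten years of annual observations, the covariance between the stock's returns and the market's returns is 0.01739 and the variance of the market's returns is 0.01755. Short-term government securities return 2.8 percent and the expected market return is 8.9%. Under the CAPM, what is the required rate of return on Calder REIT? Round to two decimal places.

8.84%

β = Cov(R_i, R_m) / Var(R_m) = 0.01739 / 0.01755 = 0.9909
MRP = 8.9% − 2.8% = 6.10%
E(R) = R_f + β × MRP = 2.8% + 0.9909 × 6.1% = 8.84%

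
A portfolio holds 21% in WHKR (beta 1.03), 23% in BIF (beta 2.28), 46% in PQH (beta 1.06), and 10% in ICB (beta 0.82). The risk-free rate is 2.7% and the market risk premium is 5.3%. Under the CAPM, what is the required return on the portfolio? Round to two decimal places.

β_P = Σ w_i β_i = 0.21×1.03 + 0.23×2.28 + 0.46×1.06 + 0.10×0.82 = 1.3103
E(R_P) = R_f + β_P × MRP = 2.7% + 1.3103 × 5.3% = 9.64%

9.64%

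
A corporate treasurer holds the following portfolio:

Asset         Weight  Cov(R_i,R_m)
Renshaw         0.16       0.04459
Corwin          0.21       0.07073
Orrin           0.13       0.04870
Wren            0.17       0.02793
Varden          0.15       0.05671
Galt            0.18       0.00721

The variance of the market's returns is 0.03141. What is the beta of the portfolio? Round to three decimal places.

1.365

β_Renshaw = 0.04459 / 0.03141 = 1.4196
β_Corwin = 0.07073 / 0.03141 = 2.2518
β_Orrin = 0.04870 / 0.03141 = 1.5505
β_Wren = 0.02793 / 0.03141 = 0.8892
β_Varden = 0.05671 / 0.03141 = 1.8055
β_Galt = 0.00721 / 0.03141 = 0.2295
β_P = Σ w_i β_i = 0.16×1.4196 + 0.21×2.2518 + 0.13×1.5505 + 0.17×0.8892 + 0.15×1.8055 + 0.18×0.2295 = 1.3649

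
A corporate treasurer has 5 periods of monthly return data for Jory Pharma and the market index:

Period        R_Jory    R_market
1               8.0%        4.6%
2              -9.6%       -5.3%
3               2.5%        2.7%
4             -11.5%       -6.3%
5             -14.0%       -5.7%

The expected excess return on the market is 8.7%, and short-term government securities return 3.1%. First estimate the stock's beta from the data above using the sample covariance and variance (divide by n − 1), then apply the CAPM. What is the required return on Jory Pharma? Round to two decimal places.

Mean R_i = (8.0 − 9.6 + 2.5 − 11.5 − 14.0) / 5 = -4.9200%
Mean R_m = (4.6 − 5.3 + 2.7 − 6.3 − 5.7) / 5 = -2.0000%
Σ(R_i − R̄_i)(R_m − R̄_m) = 197.4800  ⇒  Cov = 197.4800 / 4 = 49.3700
Σ(R_m − R̄_m)² = 108.7200  ⇒  Var(R_m) = 108.7200 / 4 = 27.1800
β = Cov / Var(R_m) = 49.3700 / 27.1800 = 1.8164
E(R) = R_f + β × MRP = 3.1% + 1.8164 × 8.7% = 18.90%

18.90%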